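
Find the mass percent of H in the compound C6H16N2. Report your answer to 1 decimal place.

13.9%

Molar mass = 6(12.01) + 16(1.008) + 2(14.01) = 116.208 g/mol
Mass of H per mole = 16 × 1.008 = 16.128 g
% H = 16.128 / 116.208 × 100 = 13.9%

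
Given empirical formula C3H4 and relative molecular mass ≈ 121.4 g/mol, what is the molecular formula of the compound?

Empirical-formula mass = 40.06 g/mol
n = 121.4 / 40.06 = 3.03 ≈ 3
Molecular formula = (C3H4)3 = C9H12

C9H12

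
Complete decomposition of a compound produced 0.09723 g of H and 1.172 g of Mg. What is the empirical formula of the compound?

H2Mg

H: 0.09723 g ÷ 1.008 g/mol = 0.09646 mol
Mg: 1.172 g ÷ 24.31 g/mol = 0.04821 mol
Divide by the smallest (0.04821 mol Mg): H 2.001, Mg 1.000
Ratio ≈ 2:1, so the empirical formula is H2Mg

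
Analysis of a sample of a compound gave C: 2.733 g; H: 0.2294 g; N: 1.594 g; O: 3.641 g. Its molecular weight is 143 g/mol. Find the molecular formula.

Moles — C: 2.733 / 12.01 = 0.2276 mol; H: 0.2294 / 1.008 = 0.2276 mol; N: 1.594 / 14.01 = 0.1138 mol; O: 3.641 / 16.00 = 0.2276 mol
Smallest is N at 0.1138 mol; normalising gives C 2.000, H 2.000, N 1.000, O 2.000
→ C2H2NO2
Empirical-formula mass = 72.05 g/mol
n = 143 / 72.05 = 1.98 ≈ 2
Molecular formula = (C2H2NO2)×2 = C4H4N2O4

C4H4N2O4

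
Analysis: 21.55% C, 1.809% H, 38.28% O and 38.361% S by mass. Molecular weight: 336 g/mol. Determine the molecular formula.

Assume 100 g: 21.55 g C, 1.809 g H, 38.28 g O, 38.361 g S.
C: 21.55 g ÷ 12.01 g/mol = 1.794 mol
H: 1.809 g ÷ 1.008 g/mol = 1.795 mol
O: 38.28 g ÷ 16.00 g/mol = 2.393 mol
S: 38.361 g ÷ 32.07 g/mol = 1.196 mol
Smallest is S at 1.196 mol; normalising gives C 1.500, H 1.500, O 2.000, S 1.000
×2: C 3.00, H 3.00, O 4.00, S 2.00 → C3H3O4S2
Empirical-formula mass = 167.19 g/mol
n = 336 / 167.19 = 2.01 ≈ 2
Molecular formula = (C3H3O4S2)×2 = C6H6O8S4

C6H6O8S4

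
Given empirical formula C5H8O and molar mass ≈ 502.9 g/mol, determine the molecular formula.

Empirical-formula mass = 84.11 g/mol
n = 502.9 / 84.11 = 5.98 ≈ 6
Molecular formula = (C5H8O)6 = C30H48O6

C30H48O6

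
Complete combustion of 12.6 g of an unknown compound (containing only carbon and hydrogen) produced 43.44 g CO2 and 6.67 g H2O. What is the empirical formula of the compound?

mol C = 43.44 / 44.01 = 0.9870; mass C = 0.9870 × 12.01 = 11.85 g
mol H = 2 × (6.67 / 18.02) = 0.7403; mass H = 0.7403 × 1.008 = 0.7462 g
Smallest is H at 0.7403 mol; normalising gives C 1.333, H 1.000
×3: C 4.00, H 3.00 → C4H3

C4H3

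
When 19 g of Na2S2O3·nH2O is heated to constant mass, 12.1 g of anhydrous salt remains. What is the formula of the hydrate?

Na2S2O3·5H2O

Mass of water lost = 19 − 12.1 = 6.9 g → 6.9 / 18.02 = 0.3829 mol H2O
Molar mass of Na2S2O3 = 158.12 g/mol → mol Na2S2O3 = 12.1 / 158.12 = 0.07652
n = 0.3829 / 0.07652 = 5.00 ≈ 5 → Na2S2O3·5H2O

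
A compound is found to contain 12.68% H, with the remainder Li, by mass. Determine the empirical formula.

HLi

Assume 100 g: 12.68 g H, 87.32 g Li.
H: 12.68 g ÷ 1.008 g/mol = 12.58 mol
Li: 87.32 g ÷ 6.94 g/mol = 12.58 mol
Ratios (÷ 12.58): H 1.000, Li 1.000
→ HLi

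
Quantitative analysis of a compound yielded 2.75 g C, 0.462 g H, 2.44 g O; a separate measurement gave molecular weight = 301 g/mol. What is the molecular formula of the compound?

Moles — C: 2.75 / 12.01 = 0.229 mol; H: 0.462 / 1.008 = 0.4583 mol; O: 2.44 / 16.00 = 0.1525 mol
Smallest is O at 0.1525 mol; normalising gives C 1.501, H 3.005, O 1.000
×2: C 3.00, H 6.01, O 2.00 → C3H6O2
Empirical-formula mass = 74.08 g/mol
n = 301 / 74.08 = 4.06 ≈ 4
Molecular formula = (C3H6O2)×4 = C12H24O8

C12H24O8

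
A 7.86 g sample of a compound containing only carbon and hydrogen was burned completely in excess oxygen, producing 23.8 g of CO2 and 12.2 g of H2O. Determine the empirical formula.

C2H5

mol C = 23.8 / 44.01 = 0.5408; mass C = 0.5408 × 12.01 = 6.495 g
mol H = 2 × (12.2 / 18.02) = 1.354; mass H = 1.354 × 1.008 = 1.365 g
Divide by the smallest (0.5408 mol C): C 1.000, H 2.504
Multiply by 2: C 2.00, H 5.01 → C2H5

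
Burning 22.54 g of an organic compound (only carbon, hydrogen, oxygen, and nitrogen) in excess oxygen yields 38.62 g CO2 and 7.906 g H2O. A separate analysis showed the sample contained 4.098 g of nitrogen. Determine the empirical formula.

C6H6N2O3

mol C = 38.62 / 44.01 = 0.8775; mass C = 0.8775 × 12.01 = 10.54 g
mol H = 2 × (7.906 / 18.02) = 0.8775; mass H = 0.8775 × 1.008 = 0.8845 g
mol N = 4.098 / 14.01 = 0.2925
mass O = 22.54 − (15.52) = 7.018 g → mol O = 0.4387
Ratios (÷ 0.2925): C 3.000, H 3.000, N 1.000, O 1.500
Scaling by 2: C 6.00, H 6.00, N 2.00, O 3.00 → C6H6N2O3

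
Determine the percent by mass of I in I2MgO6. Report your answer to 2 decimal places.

Molar mass = 2(126.90) + 1(24.31) + 6(16.00) = 374.110 g/mol
Mass of I per mole = 2 × 126.90 = 253.800 g
% I = 253.800 / 374.110 × 100 = 67.84%

67.84%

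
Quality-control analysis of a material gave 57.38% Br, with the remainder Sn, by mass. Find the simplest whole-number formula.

Assume 100 g: 57.38 g Br, 42.62 g Sn.
n(Br) = 57.38/79.90 = 0.7181, n(Sn) = 42.62/118.71 = 0.359
Divide by the smallest (0.359 mol Sn): Br 2.000, Sn 1.000
≈ 2:1 → Br2Sn

Br2Sn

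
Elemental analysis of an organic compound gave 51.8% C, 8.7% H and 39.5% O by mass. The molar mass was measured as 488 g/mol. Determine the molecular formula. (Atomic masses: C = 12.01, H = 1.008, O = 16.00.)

Assume 100 g: 51.8 g C, 8.7 g H, 39.5 g O.
n(C) = 51.8/12.01 = 4.313, n(H) = 8.7/1.008 = 8.631, n(O) = 39.5/16.00 = 2.469
Divide by the smallest (2.469 mol O): C 1.747, H 3.496, O 1.000
Scaling by 4: C 6.99, H 13.98, O 4.00 → C7H14O4
Empirical-formula mass = 162.18 g/mol
n = 488 / 162.18 = 3.01 ≈ 3
Molecular formula = (C7H14O4)×3 = C21H42O12

C21H42O12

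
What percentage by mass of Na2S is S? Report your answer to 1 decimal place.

Molar mass = 2(22.99) + 1(32.07) = 78.050 g/mol
Mass of S per mole = 1 × 32.07 = 32.070 g
% S = 32.070 / 78.050 × 100 = 41.1%

41.1%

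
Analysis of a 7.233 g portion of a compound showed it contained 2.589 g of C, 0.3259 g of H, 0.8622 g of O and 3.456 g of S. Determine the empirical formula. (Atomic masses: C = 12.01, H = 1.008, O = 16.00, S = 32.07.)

C4H6OS2

Moles — C: 2.589 / 12.01 = 0.2156 mol; H: 0.3259 / 1.008 = 0.3233 mol; O: 0.8622 / 16.00 = 0.05389 mol; S: 3.456 / 32.07 = 0.1078 mol
Divide by the smallest (0.05389 mol O): C 4.000, H 6.000, O 1.000, S 2.000
→ C4H6OS2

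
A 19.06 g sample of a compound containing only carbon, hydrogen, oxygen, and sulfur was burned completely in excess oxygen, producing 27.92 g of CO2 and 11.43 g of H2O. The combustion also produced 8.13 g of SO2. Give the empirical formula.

C5H10O3S

mol C = 27.92 / 44.01 = 0.6344; mass C = 0.6344 × 12.01 = 7.619 g
mol H = 2 × (11.43 / 18.02) = 1.269; mass H = 1.269 × 1.008 = 1.279 g
mol S = 8.13 / 64.07 = 0.1269; mass S = 4.069 g
mass O = 19.06 − (12.97) = 6.093 g → mol O = 0.3808
Smallest is S at 0.1269 mol; normalising gives C 5.000, H 9.997, O 3.001, S 1.000
Ratio ≈ 5:10:3:1, so the empirical formula is C5H10O3S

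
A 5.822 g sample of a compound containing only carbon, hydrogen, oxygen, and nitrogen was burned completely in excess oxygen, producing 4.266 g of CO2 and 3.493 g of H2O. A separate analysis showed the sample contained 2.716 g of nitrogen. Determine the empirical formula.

mol C = 4.266 / 44.01 = 0.09693; mass C = 0.09693 × 12.01 = 1.164 g
mol H = 2 × (3.493 / 18.02) = 0.3877; mass H = 0.3877 × 1.008 = 0.3908 g
mol N = 2.716 / 14.01 = 0.1939
mass O = 5.822 − (4.271) = 1.551 g → mol O = 0.09694
Ratios (÷ 0.09693): C 1.000, H 3.999, N 2.000, O 1.000
Ratio ≈ 1:4:2:1, so the empirical formula is CH4N2O

CH4N2O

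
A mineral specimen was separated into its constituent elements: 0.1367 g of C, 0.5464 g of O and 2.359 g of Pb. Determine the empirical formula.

n(C) = 0.1367/12.01 = 0.01138, n(O) = 0.5464/16.00 = 0.03415, n(Pb) = 2.359/207.2 = 0.01139
Smallest is C at 0.01138 mol; normalising gives C 1.000, O 3.000, Pb 1.000
Ratio ≈ 1:3:1, so the empirical formula is CO3Pb

CO3Pb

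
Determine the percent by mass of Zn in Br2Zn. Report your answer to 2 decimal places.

Molar mass = 2(79.90) + 1(65.38) = 225.180 g/mol
Mass of Zn per mole = 1 × 65.38 = 65.380 g
% Zn = 65.380 / 225.180 × 100 = 29.03%

29.03%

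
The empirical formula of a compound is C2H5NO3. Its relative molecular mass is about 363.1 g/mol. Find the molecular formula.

C8H20N4O12

Empirical-formula mass = 91.07 g/mol
n = 363.1 / 91.07 = 3.99 ≈ 4
Molecular formula = (C2H5NO3)4 = C8H20N4O12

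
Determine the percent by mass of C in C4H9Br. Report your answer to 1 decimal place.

35.1%

Molar mass = 4(12.01) + 9(1.008) + 1(79.90) = 137.012 g/mol
Mass of C per mole = 4 × 12.01 = 48.040 g
% C = 48.040 / 137.012 × 100 = 35.1%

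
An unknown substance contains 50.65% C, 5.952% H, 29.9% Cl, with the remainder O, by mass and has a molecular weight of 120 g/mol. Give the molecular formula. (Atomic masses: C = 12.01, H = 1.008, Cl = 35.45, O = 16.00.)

Assume 100 g: 50.65 g C, 5.952 g H, 29.9 g Cl, 13.498 g O.
C: 50.65 g ÷ 12.01 g/mol = 4.217 mol
H: 5.952 g ÷ 1.008 g/mol = 5.905 mol
Cl: 29.9 g ÷ 35.45 g/mol = 0.8434 mol
O: 13.498 g ÷ 16.00 g/mol = 0.8436 mol
Divide by the smallest (0.8434 mol Cl): C 5.000, H 7.001, Cl 1.000, O 1.000
≈ 5:7:1:1 → C5H7ClO
Empirical-formula mass = 118.56 g/mol
n = 120 / 118.56 = 1.01 ≈ 1
Molecular formula = empirical formula = C5H7ClO

C5H7ClO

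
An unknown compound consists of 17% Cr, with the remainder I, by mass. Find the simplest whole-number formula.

Assume 100 g: 17 g Cr, 83 g I.
n(Cr) = 17/52.00 = 0.3269, n(I) = 83/126.90 = 0.6541
Smallest is Cr at 0.3269 mol; normalising gives Cr 1.000, I 2.001
→ CrI2

CrI2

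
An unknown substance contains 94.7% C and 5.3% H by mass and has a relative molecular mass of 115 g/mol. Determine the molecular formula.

Assume 100 g: 94.7 g C, 5.3 g H.
Moles — C: 94.7 / 12.01 = 7.885 mol; H: 5.3 / 1.008 = 5.258 mol
Divide by the smallest (5.258 mol H): C 1.500, H 1.000
Scaling by 2: C 3.00, H 2.00 → C3H2
Empirical-formula mass = 38.05 g/mol
n = 115 / 38.05 = 3.02 ≈ 3
Molecular formula = (C3H2)×3 = C9H6

C9H6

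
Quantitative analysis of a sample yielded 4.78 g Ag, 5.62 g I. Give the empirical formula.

AgI

Moles — Ag: 4.78 / 107.87 = 0.04431 mol; I: 5.62 / 126.90 = 0.04429 mol
Smallest is I at 0.04429 mol; normalising gives Ag 1.001, I 1.000
≈ 1:1 → AgI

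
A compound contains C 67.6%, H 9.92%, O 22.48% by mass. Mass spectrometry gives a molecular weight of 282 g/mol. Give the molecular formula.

Assume 100 g: 67.6 g C, 9.92 g H, 22.48 g O.
C: 67.6 g ÷ 12.01 g/mol = 5.629 mol
H: 9.92 g ÷ 1.008 g/mol = 9.841 mol
O: 22.48 g ÷ 16.00 g/mol = 1.405 mol
Smallest is O at 1.405 mol; normalising gives C 4.006, H 7.004, O 1.000
→ C4H7O
Empirical-formula mass = 71.10 g/mol
n = 282 / 71.10 = 3.97 ≈ 4
Molecular formula = (C4H7O)×4 = C16H28O4

C16H28O4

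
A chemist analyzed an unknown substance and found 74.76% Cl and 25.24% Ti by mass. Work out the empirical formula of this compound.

Cl4Ti

Assume 100 g: 74.76 g Cl, 25.24 g Ti.
Moles — Cl: 74.76 / 35.45 = 2.109 mol; Ti: 25.24 / 47.87 = 0.5273 mol
Divide by the smallest (0.5273 mol Ti): Cl 4.000, Ti 1.000
→ Cl4Ti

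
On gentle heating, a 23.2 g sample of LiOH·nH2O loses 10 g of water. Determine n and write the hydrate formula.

Mass of anhydrous LiOH = 23.2 − 10 = 13.2 g
mol H2O = 10 / 18.02 = 0.5549
Molar mass of LiOH = 23.95 g/mol → mol LiOH = 13.2 / 23.95 = 0.5512
n = 0.5549 / 0.5512 = 1.01 ≈ 1 → LiOH·H2O

LiOH·H2O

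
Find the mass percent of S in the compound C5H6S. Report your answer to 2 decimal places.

32.67%

Molar mass = 5(12.01) + 6(1.008) + 1(32.07) = 98.168 g/mol
Mass of S per mole = 1 × 32.07 = 32.070 g
% S = 32.070 / 98.168 × 100 = 32.67%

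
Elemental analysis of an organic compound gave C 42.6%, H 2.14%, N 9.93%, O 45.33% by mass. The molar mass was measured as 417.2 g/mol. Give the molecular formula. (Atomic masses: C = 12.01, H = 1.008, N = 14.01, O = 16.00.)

C15H9N3O12

Assume 100 g: 42.6 g C, 2.14 g H, 9.93 g N, 45.33 g O.
Moles — C: 42.6 / 12.01 = 3.547 mol; H: 2.14 / 1.008 = 2.123 mol; N: 9.93 / 14.01 = 0.7088 mol; O: 45.33 / 16.00 = 2.833 mol
Ratios (÷ 0.7088): C 5.004, H 2.995, N 1.000, O 3.997
≈ 5:3:1:4 → C5H3NO4
Empirical-formula mass = 141.08 g/mol
n = 417.2 / 141.08 = 2.96 ≈ 3
Molecular formula = (C5H3NO4)×3 = C15H9N3O12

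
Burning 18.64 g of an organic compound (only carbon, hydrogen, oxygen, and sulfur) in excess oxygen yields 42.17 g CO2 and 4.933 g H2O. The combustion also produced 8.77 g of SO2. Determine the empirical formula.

mol C = 42.17 / 44.01 = 0.9582; mass C = 0.9582 × 12.01 = 11.51 g
mol H = 2 × (4.933 / 18.02) = 0.5475; mass H = 0.5475 × 1.008 = 0.5519 g
mol S = 8.77 / 64.07 = 0.1369; mass S = 4.390 g
mass O = 18.64 − (16.45) = 2.190 g → mol O = 0.1369
Ratios (÷ 0.1369): C 7.000, H 4.000, O 1.000, S 1.000
→ C7H4OS

C7H4OS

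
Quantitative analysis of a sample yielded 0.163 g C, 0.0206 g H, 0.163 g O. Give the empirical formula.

C4H6O3

C: 0.163 g ÷ 12.01 g/mol = 0.01357 mol
H: 0.0206 g ÷ 1.008 g/mol = 0.02044 mol
O: 0.163 g ÷ 16.00 g/mol = 0.01019 mol
Ratios (÷ 0.01019): C 1.332, H 2.006, O 1.000
×3: C 4.00, H 6.02, O 3.00 → C4H6O3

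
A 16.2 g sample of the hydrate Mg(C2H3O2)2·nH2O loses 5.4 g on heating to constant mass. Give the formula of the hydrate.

Mass of anhydrous Mg(C2H3O2)2 = 16.2 − 5.4 = 10.8 g
mol H2O = 5.4 / 18.02 = 0.2997
Molar mass of Mg(C2H3O2)2 = 142.40 g/mol → mol Mg(C2H3O2)2 = 10.8 / 142.40 = 0.07584
n = 0.2997 / 0.07584 = 3.95 ≈ 4 → Mg(C2H3O2)2·4H2O

Mg(C2H3O2)2·4H2O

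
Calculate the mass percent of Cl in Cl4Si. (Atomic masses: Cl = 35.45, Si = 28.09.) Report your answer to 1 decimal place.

83.5%

Molar mass = 4(35.45) + 1(28.09) = 169.890 g/mol
Mass of Cl per mole = 4 × 35.45 = 141.800 g
% Cl = 141.800 / 169.890 × 100 = 83.5%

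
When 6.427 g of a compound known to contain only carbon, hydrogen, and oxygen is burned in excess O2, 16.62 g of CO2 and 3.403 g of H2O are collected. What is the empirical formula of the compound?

C4H4O

mol C = 16.62 / 44.01 = 0.3776; mass C = 0.3776 × 12.01 = 4.535 g
mol H = 2 × (3.403 / 18.02) = 0.3777; mass H = 0.3777 × 1.008 = 0.3807 g
mass O = 6.427 − (4.916) = 1.511 g → mol O = 0.09443
Smallest is O at 0.09443 mol; normalising gives C 3.999, H 4.000, O 1.000
≈ 4:4:1 → C4H4O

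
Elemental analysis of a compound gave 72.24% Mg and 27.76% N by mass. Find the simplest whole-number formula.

Mg3N2

Assume 100 g: 72.24 g Mg, 27.76 g N.
Moles — Mg: 72.24 / 24.31 = 2.972 mol; N: 27.76 / 14.01 = 1.981 mol
Divide by the smallest (1.981 mol N): Mg 1.500, N 1.000
×2: Mg 3.00, N 2.00 → Mg3N2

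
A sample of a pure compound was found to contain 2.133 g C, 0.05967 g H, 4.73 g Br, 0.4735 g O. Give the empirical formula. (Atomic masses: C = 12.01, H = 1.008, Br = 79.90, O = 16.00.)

Moles — C: 2.133 / 12.01 = 0.1776 mol; H: 0.05967 / 1.008 = 0.0592 mol; Br: 4.73 / 79.90 = 0.0592 mol; O: 0.4735 / 16.00 = 0.02959 mol
Divide by the smallest (0.02959 mol O): C 6.001, H 2.000, Br 2.000, O 1.000
→ C6H2Br2O

C6H2Br2O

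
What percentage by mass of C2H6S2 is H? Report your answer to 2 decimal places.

Molar mass = 2(12.01) + 6(1.008) + 2(32.07) = 94.208 g/mol
Mass of H per mole = 6 × 1.008 = 6.048 g
% H = 6.048 / 94.208 × 100 = 6.42%

6.42%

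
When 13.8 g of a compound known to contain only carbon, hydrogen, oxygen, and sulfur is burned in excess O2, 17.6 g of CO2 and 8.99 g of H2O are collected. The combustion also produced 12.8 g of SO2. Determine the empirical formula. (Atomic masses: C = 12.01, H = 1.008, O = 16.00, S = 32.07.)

mol C = 17.6 / 44.01 = 0.3999; mass C = 0.3999 × 12.01 = 4.803 g
mol H = 2 × (8.99 / 18.02) = 0.9978; mass H = 0.9978 × 1.008 = 1.006 g
mol S = 12.8 / 64.07 = 0.1998; mass S = 6.407 g
mass O = 13.8 − (12.22) = 1.584 g → mol O = 0.09902
Ratios (÷ 0.09902): C 4.039, H 10.076, O 1.000, S 2.018
→ C4H10OS2

C4H10OS2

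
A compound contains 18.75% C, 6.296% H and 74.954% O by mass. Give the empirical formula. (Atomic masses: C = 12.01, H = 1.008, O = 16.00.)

CH4O3

Assume 100 g: 18.75 g C, 6.296 g H, 74.954 g O.
Moles — C: 18.75 / 12.01 = 1.561 mol; H: 6.296 / 1.008 = 6.246 mol; O: 74.954 / 16.00 = 4.685 mol
Ratios (÷ 1.561): C 1.000, H 4.001, O 3.001
→ CH4O3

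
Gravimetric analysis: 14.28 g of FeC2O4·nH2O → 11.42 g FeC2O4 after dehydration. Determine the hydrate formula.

Mass of water lost = 14.28 − 11.42 = 2.86 g → 2.86 / 18.02 = 0.1587 mol H2O
Molar mass of FeC2O4 = 143.87 g/mol → mol FeC2O4 = 11.42 / 143.87 = 0.07938
n = 0.1587 / 0.07938 = 2.00 ≈ 2 → FeC2O4·2H2O

FeC2O4·2H2O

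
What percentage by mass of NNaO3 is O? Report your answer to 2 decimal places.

Molar mass = 1(14.01) + 1(22.99) + 3(16.00) = 85.000 g/mol
Mass of O per mole = 3 × 16.00 = 48.000 g
% O = 48.000 / 85.000 × 100 = 56.47%

56.47%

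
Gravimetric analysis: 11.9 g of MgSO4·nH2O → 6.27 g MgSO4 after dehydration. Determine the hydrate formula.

MgSO4·6H2O

Mass of water lost = 11.9 − 6.27 = 5.63 g → 5.63 / 18.02 = 0.3124 mol H2O
Molar mass of MgSO4 = 120.38 g/mol → mol MgSO4 = 6.27 / 120.38 = 0.05209
n = 0.3124 / 0.05209 = 6.00 ≈ 6 → MgSO4·6H2O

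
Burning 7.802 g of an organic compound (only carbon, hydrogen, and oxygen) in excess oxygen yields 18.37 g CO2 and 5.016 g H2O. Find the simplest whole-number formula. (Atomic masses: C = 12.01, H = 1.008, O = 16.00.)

C3H4O

mol C = 18.37 / 44.01 = 0.4174; mass C = 0.4174 × 12.01 = 5.013 g
mol H = 2 × (5.016 / 18.02) = 0.5567; mass H = 0.5567 × 1.008 = 0.5612 g
mass O = 7.802 − (5.574) = 2.228 g → mol O = 0.1392
Smallest is O at 0.1392 mol; normalising gives C 2.998, H 3.998, O 1.000
Ratio ≈ 3:4:1, so the empirical formula is C3H4O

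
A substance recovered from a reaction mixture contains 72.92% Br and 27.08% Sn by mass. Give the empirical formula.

Br4Sn

Assume 100 g: 72.92 g Br, 27.08 g Sn.
Br: 72.92 g ÷ 79.90 g/mol = 0.9126 mol
Sn: 27.08 g ÷ 118.71 g/mol = 0.2281 mol
Smallest is Sn at 0.2281 mol; normalising gives Br 4.001, Sn 1.000
→ Br4Sn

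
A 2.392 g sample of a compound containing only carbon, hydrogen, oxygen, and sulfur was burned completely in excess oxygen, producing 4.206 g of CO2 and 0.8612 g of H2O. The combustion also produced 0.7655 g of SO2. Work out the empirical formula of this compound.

mol C = 4.206 / 44.01 = 0.09557; mass C = 0.09557 × 12.01 = 1.148 g
mol H = 2 × (0.8612 / 18.02) = 0.09558; mass H = 0.09558 × 1.008 = 0.09635 g
mol S = 0.7655 / 64.07 = 0.01195; mass S = 0.3832 g
mass O = 2.392 − (1.627) = 0.7647 g → mol O = 0.04779
Smallest is S at 0.01195 mol; normalising gives C 7.999, H 8.000, O 4.000, S 1.000
≈ 8:8:4:1 → C8H8O4S

C8H8O4S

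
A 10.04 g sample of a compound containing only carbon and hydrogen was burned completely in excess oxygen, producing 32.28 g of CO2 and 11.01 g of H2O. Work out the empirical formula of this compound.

mol C = 32.28 / 44.01 = 0.7335; mass C = 0.7335 × 12.01 = 8.809 g
mol H = 2 × (11.01 / 18.02) = 1.222; mass H = 1.222 × 1.008 = 1.232 g
Ratios (÷ 0.7335): C 1.000, H 1.666
×3: C 3.00, H 5.00 → C3H5

C3H5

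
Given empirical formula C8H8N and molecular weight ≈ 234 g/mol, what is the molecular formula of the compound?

Empirical-formula mass = 118.15 g/mol
n = 234 / 118.15 = 1.98 ≈ 2
Molecular formula = (C8H8N)2 = C16H16N2

C16H16N2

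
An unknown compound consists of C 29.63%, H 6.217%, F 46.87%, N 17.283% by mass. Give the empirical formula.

C2H5F2N

Assume 100 g: 29.63 g C, 6.217 g H, 46.87 g F, 17.283 g N.
n(C) = 29.63/12.01 = 2.467, n(H) = 6.217/1.008 = 6.168, n(F) = 46.87/19.00 = 2.467, n(N) = 17.283/14.01 = 1.234
Smallest is N at 1.234 mol; normalising gives C 2.000, H 5.000, F 2.000, N 1.000
→ C2H5F2N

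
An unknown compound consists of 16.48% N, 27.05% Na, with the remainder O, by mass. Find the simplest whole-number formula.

NNaO3

Assume 100 g: 16.48 g N, 27.05 g Na, 56.47 g O.
n(N) = 16.48/14.01 = 1.176, n(Na) = 27.05/22.99 = 1.177, n(O) = 56.47/16.00 = 3.529
Ratios (÷ 1.176): N 1.000, Na 1.000, O 3.000
Ratio ≈ 1:1:3, so the empirical formula is NNaO3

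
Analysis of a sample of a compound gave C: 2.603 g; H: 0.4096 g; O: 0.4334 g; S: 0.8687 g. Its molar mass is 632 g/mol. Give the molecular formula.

C: 2.603 g ÷ 12.01 g/mol = 0.2167 mol
H: 0.4096 g ÷ 1.008 g/mol = 0.4063 mol
O: 0.4334 g ÷ 16.00 g/mol = 0.02709 mol
S: 0.8687 g ÷ 32.07 g/mol = 0.02709 mol
Divide by the smallest (0.02709 mol O): C 8.001, H 15.001, O 1.000, S 1.000
→ C8H15OS
Empirical-formula mass = 159.27 g/mol
n = 632 / 159.27 = 3.97 ≈ 4
Molecular formula = (C8H15OS)×4 = C32H60O4S4

C32H60O4S4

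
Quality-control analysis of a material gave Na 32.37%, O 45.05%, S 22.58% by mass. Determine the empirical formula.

Na2O4S

Assume 100 g: 32.37 g Na, 45.05 g O, 22.58 g S.
Na: 32.37 g ÷ 22.99 g/mol = 1.408 mol
O: 45.05 g ÷ 16.00 g/mol = 2.816 mol
S: 22.58 g ÷ 32.07 g/mol = 0.7041 mol
Ratios (÷ 0.7041): Na 2.000, O 3.999, S 1.000
→ Na2O4S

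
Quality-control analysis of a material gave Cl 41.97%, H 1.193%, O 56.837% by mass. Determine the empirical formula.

ClHO3

Assume 100 g: 41.97 g Cl, 1.193 g H, 56.837 g O.
Cl: 41.97 g ÷ 35.45 g/mol = 1.184 mol
H: 1.193 g ÷ 1.008 g/mol = 1.184 mol
O: 56.837 g ÷ 16.00 g/mol = 3.552 mol
Ratios (÷ 1.184): Cl 1.000, H 1.000, O 3.001
≈ 1:1:3 → ClHO3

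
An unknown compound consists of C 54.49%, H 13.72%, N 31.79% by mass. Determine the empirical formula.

C2H6N

Assume 100 g: 54.49 g C, 13.72 g H, 31.79 g N.
Moles — C: 54.49 / 12.01 = 4.537 mol; H: 13.72 / 1.008 = 13.61 mol; N: 31.79 / 14.01 = 2.269 mol
Divide by the smallest (2.269 mol N): C 1.999, H 5.998, N 1.000
Ratio ≈ 2:6:1, so the empirical formula is C2H6N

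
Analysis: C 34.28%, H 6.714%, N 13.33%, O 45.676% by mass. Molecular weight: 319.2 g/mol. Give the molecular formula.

Assume 100 g: 34.28 g C, 6.714 g H, 13.33 g N, 45.676 g O.
C: 34.28 g ÷ 12.01 g/mol = 2.854 mol
H: 6.714 g ÷ 1.008 g/mol = 6.661 mol
N: 13.33 g ÷ 14.01 g/mol = 0.9515 mol
O: 45.676 g ÷ 16.00 g/mol = 2.855 mol
Divide by the smallest (0.9515 mol N): C 3.000, H 7.000, N 1.000, O 3.000
→ C3H7NO3
Empirical-formula mass = 105.10 g/mol
n = 319.2 / 105.10 = 3.04 ≈ 3
Molecular formula = (C3H7NO3)×3 = C9H21N3O9

C9H21N3O9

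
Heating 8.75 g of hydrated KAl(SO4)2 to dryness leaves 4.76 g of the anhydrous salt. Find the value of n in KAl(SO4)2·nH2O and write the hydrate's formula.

KAl(SO4)2·12H2O

Mass of water lost = 8.75 − 4.76 = 3.99 g → 3.99 / 18.02 = 0.2214 mol H2O
Molar mass of KAl(SO4)2 = 258.22 g/mol → mol KAl(SO4)2 = 4.76 / 258.22 = 0.01843
n = 0.2214 / 0.01843 = 12.01 ≈ 12 → KAl(SO4)2·12H2O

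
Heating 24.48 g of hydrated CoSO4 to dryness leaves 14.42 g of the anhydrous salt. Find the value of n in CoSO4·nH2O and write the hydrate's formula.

Mass of water lost = 24.48 − 14.42 = 10.06 g → 10.06 / 18.02 = 0.5583 mol H2O
Molar mass of CoSO4 = 155.00 g/mol → mol CoSO4 = 14.42 / 155.00 = 0.09303
n = 0.5583 / 0.09303 = 6.00 ≈ 6 → CoSO4·6H2O

CoSO4·6H2O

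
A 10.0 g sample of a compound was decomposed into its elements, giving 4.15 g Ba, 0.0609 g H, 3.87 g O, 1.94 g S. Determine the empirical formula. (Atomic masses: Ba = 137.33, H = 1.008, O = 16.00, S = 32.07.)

n(Ba) = 4.15/137.33 = 0.03022, n(H) = 0.0609/1.008 = 0.06042, n(O) = 3.87/16.00 = 0.2419, n(S) = 1.94/32.07 = 0.06049
Divide by the smallest (0.03022 mol Ba): Ba 1.000, H 1.999, O 8.004, S 2.002
Ratio ≈ 1:2:8:2, so the empirical formula is BaH2O8S2

BaH2O8S2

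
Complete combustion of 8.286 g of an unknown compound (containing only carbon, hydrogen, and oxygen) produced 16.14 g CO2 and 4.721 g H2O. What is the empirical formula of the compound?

mol C = 16.14 / 44.01 = 0.3667; mass C = 0.3667 × 12.01 = 4.404 g
mol H = 2 × (4.721 / 18.02) = 0.5240; mass H = 0.5240 × 1.008 = 0.5282 g
mass O = 8.286 − (4.933) = 3.353 g → mol O = 0.2096
Smallest is O at 0.2096 mol; normalising gives C 1.750, H 2.500, O 1.000
Scaling by 4: C 7.00, H 10.00, O 4.00 → C7H10O4

C7H10O4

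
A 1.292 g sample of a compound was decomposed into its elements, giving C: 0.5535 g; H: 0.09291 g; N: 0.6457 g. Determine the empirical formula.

CH2N

C: 0.5535 g ÷ 12.01 g/mol = 0.04609 mol
H: 0.09291 g ÷ 1.008 g/mol = 0.09217 mol
N: 0.6457 g ÷ 14.01 g/mol = 0.04609 mol
Ratios (÷ 0.04609): C 1.000, H 2.000, N 1.000
→ CH2N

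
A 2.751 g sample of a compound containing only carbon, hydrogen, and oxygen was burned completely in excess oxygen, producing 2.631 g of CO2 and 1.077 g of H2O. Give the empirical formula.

CH2O2

mol C = 2.631 / 44.01 = 0.05978; mass C = 0.05978 × 12.01 = 0.7180 g
mol H = 2 × (1.077 / 18.02) = 0.1195; mass H = 0.1195 × 1.008 = 0.1205 g
mass O = 2.751 − (0.8385) = 1.913 g → mol O = 0.1195
Divide by the smallest (0.05978 mol C): C 1.000, H 2.000, O 1.999
≈ 1:2:2 → CH2O2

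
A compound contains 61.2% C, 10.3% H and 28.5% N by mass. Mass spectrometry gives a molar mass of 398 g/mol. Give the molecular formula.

C20H40N8

Assume 100 g: 61.2 g C, 10.3 g H, 28.5 g N.
Moles — C: 61.2 / 12.01 = 5.096 mol; H: 10.3 / 1.008 = 10.22 mol; N: 28.5 / 14.01 = 2.034 mol
Divide by the smallest (2.034 mol N): C 2.505, H 5.023, N 1.000
Scaling by 2: C 5.01, H 10.05, N 2.00 → C5H10N2
Empirical-formula mass = 98.15 g/mol
n = 398 / 98.15 = 4.06 ≈ 4
Molecular formula = (C5H10N2)×4 = C20H40N8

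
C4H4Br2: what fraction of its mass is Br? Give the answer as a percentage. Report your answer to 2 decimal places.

75.42%

Molar mass = 4(12.01) + 4(1.008) + 2(79.90) = 211.872 g/mol
Mass of Br per mole = 2 × 79.90 = 159.800 g
% Br = 159.800 / 211.872 × 100 = 75.42%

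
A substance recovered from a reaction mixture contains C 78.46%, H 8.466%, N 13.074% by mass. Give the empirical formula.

C7H9N

Assume 100 g: 78.46 g C, 8.466 g H, 13.074 g N.
C: 78.46 g ÷ 12.01 g/mol = 6.533 mol
H: 8.466 g ÷ 1.008 g/mol = 8.399 mol
N: 13.074 g ÷ 14.01 g/mol = 0.9332 mol
Ratios (÷ 0.9332): C 7.001, H 9.000, N 1.000
≈ 7:9:1 → C7H9N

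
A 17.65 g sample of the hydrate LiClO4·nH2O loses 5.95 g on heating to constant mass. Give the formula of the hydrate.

LiClO4·3H2O

Mass of anhydrous LiClO4 = 17.65 − 5.95 = 11.7 g
mol H2O = 5.95 / 18.02 = 0.3302
Molar mass of LiClO4 = 106.39 g/mol → mol LiClO4 = 11.7 / 106.39 = 0.11
n = 0.3302 / 0.11 = 3.00 ≈ 3 → LiClO4·3H2O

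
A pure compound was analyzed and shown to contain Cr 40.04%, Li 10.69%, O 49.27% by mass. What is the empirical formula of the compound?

CrLi2O4

Assume 100 g: 40.04 g Cr, 10.69 g Li, 49.27 g O.
Cr: 40.04 g ÷ 52.00 g/mol = 0.77 mol
Li: 10.69 g ÷ 6.94 g/mol = 1.54 mol
O: 49.27 g ÷ 16.00 g/mol = 3.079 mol
Ratios (÷ 0.77): Cr 1.000, Li 2.000, O 3.999
≈ 1:2:4 → CrLi2O4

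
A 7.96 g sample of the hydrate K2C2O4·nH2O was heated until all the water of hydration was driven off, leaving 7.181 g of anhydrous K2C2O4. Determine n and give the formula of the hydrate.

K2C2O4·H2O

Mass of water lost = 7.96 − 7.181 = 0.779 g → 0.779 / 18.02 = 0.04323 mol H2O
Molar mass of K2C2O4 = 166.22 g/mol → mol K2C2O4 = 7.181 / 166.22 = 0.0432
n = 0.04323 / 0.0432 = 1.00 ≈ 1 → K2C2O4·H2O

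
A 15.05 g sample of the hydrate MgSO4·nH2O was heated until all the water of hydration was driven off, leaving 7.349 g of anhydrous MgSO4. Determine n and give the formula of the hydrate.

Mass of water lost = 15.05 − 7.349 = 7.701 g → 7.701 / 18.02 = 0.4274 mol H2O
Molar mass of MgSO4 = 120.38 g/mol → mol MgSO4 = 7.349 / 120.38 = 0.06105
n = 0.4274 / 0.06105 = 7.00 ≈ 7 → MgSO4·7H2O

MgSO4·7H2O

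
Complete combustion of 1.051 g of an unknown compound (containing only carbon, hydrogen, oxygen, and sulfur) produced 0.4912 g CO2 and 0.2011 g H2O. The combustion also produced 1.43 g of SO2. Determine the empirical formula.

CH2OS2

mol C = 0.4912 / 44.01 = 0.01116; mass C = 0.01116 × 12.01 = 0.1340 g
mol H = 2 × (0.2011 / 18.02) = 0.02232; mass H = 0.02232 × 1.008 = 0.02250 g
mol S = 1.43 / 64.07 = 0.02232; mass S = 0.7158 g
mass O = 1.051 − (0.8723) = 0.1787 g → mol O = 0.01117
Ratios (÷ 0.01116): C 1.000, H 2.000, O 1.001, S 2.000
→ CH2OS2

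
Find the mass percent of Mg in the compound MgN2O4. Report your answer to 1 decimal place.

20.9%

Molar mass = 1(24.31) + 2(14.01) + 4(16.00) = 116.330 g/mol
Mass of Mg per mole = 1 × 24.31 = 24.310 g
% Mg = 24.310 / 116.330 × 100 = 20.9%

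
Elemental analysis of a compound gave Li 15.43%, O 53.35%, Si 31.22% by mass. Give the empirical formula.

Assume 100 g: 15.43 g Li, 53.35 g O, 31.22 g Si.
Moles — Li: 15.43 / 6.94 = 2.223 mol; O: 53.35 / 16.00 = 3.334 mol; Si: 31.22 / 28.09 = 1.111 mol
Ratios (÷ 1.111): Li 2.000, O 3.000, Si 1.000
Ratio ≈ 2:3:1, so the empirical formula is Li2O3Si

Li2O3Si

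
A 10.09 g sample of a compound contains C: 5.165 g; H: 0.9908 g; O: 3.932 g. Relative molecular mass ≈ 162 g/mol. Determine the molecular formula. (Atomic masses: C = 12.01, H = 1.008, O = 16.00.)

n(C) = 5.165/12.01 = 0.4301, n(H) = 0.9908/1.008 = 0.9829, n(O) = 3.932/16.00 = 0.2457
Smallest is O at 0.2457 mol; normalising gives C 1.750, H 4.000, O 1.000
Scaling by 4: C 7.00, H 16.00, O 4.00 → C7H16O4
Empirical-formula mass = 164.20 g/mol
n = 162 / 164.20 = 0.99 ≈ 1
Molecular formula = empirical formula = C7H16O4

C7H16O4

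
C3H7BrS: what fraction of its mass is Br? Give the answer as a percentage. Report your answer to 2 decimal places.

Molar mass = 3(12.01) + 7(1.008) + 1(79.90) + 1(32.07) = 155.056 g/mol
Mass of Br per mole = 1 × 79.90 = 79.900 g
% Br = 79.900 / 155.056 × 100 = 51.53%

51.53%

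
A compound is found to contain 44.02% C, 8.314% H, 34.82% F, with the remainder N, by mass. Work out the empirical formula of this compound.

C4H9F2N

Assume 100 g: 44.02 g C, 8.314 g H, 34.82 g F, 12.846 g N.
Moles — C: 44.02 / 12.01 = 3.665 mol; H: 8.314 / 1.008 = 8.248 mol; F: 34.82 / 19.00 = 1.833 mol; N: 12.846 / 14.01 = 0.9169 mol
Smallest is N at 0.9169 mol; normalising gives C 3.997, H 8.995, F 1.999, N 1.000
≈ 4:9:2:1 → C4H9F2N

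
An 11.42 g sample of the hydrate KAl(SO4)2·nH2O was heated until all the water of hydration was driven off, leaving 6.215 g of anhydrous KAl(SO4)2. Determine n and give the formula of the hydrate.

KAl(SO4)2·12H2O

Mass of water lost = 11.42 − 6.215 = 5.205 g → 5.205 / 18.02 = 0.2888 mol H2O
Molar mass of KAl(SO4)2 = 258.22 g/mol → mol KAl(SO4)2 = 6.215 / 258.22 = 0.02407
n = 0.2888 / 0.02407 = 12.00 ≈ 12 → KAl(SO4)2·12H2O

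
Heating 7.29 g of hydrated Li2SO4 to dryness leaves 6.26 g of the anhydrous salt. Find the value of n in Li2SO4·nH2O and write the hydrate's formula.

Mass of water lost = 7.29 − 6.26 = 1.03 g → 1.03 / 18.02 = 0.05716 mol H2O
Molar mass of Li2SO4 = 109.95 g/mol → mol Li2SO4 = 6.26 / 109.95 = 0.05693
n = 0.05716 / 0.05693 = 1.00 ≈ 1 → Li2SO4·H2O

Li2SO4·H2O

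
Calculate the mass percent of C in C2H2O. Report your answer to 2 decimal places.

Molar mass = 2(12.01) + 2(1.008) + 1(16.00) = 42.036 g/mol
Mass of C per mole = 2 × 12.01 = 24.020 g
% C = 24.020 / 42.036 × 100 = 57.14%

57.14%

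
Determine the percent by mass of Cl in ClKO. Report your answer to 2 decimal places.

Molar mass = 1(35.45) + 1(39.10) + 1(16.00) = 90.550 g/mol
Mass of Cl per mole = 1 × 35.45 = 35.450 g
% Cl = 35.450 / 90.550 × 100 = 39.15%

39.15%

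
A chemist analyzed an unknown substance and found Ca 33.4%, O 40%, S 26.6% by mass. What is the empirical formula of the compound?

Assume 100 g: 33.4 g Ca, 40 g O, 26.6 g S.
Moles — Ca: 33.4 / 40.08 = 0.8333 mol; O: 40 / 16.00 = 2.5 mol; S: 26.6 / 32.07 = 0.8294 mol
Smallest is S at 0.8294 mol; normalising gives Ca 1.005, O 3.014, S 1.000
≈ 1:3:1 → CaO3S

CaO3S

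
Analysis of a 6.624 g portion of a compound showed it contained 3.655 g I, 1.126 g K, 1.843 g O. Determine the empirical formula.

Moles — I: 3.655 / 126.90 = 0.0288 mol; K: 1.126 / 39.10 = 0.0288 mol; O: 1.843 / 16.00 = 0.1152 mol
Divide by the smallest (0.0288 mol K): I 1.000, K 1.000, O 4.000
≈ 1:1:4 → IKO4

IKO4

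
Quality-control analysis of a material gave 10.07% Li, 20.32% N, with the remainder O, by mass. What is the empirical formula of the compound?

LiNO3

Assume 100 g: 10.07 g Li, 20.32 g N, 69.61 g O.
Li: 10.07 g ÷ 6.94 g/mol = 1.451 mol
N: 20.32 g ÷ 14.01 g/mol = 1.45 mol
O: 69.61 g ÷ 16.00 g/mol = 4.351 mol
Divide by the smallest (1.45 mol N): Li 1.000, N 1.000, O 3.000
→ LiNO3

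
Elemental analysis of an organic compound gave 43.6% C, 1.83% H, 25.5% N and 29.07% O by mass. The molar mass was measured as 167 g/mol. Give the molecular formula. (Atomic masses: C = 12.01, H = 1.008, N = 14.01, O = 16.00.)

Assume 100 g: 43.6 g C, 1.83 g H, 25.5 g N, 29.07 g O.
n(C) = 43.6/12.01 = 3.63, n(H) = 1.83/1.008 = 1.815, n(N) = 25.5/14.01 = 1.82, n(O) = 29.07/16.00 = 1.817
Divide by the smallest (1.815 mol H): C 2.000, H 1.000, N 1.003, O 1.001
→ C2HNO
Empirical-formula mass = 55.04 g/mol
n = 167 / 55.04 = 3.03 ≈ 3
Molecular formula = (C2HNO)×3 = C6H3N3O3

C6H3N3O3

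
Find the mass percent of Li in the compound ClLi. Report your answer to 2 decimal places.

16.37%

Molar mass = 1(35.45) + 1(6.94) = 42.390 g/mol
Mass of Li per mole = 1 × 6.94 = 6.940 g
% Li = 6.940 / 42.390 × 100 = 16.37%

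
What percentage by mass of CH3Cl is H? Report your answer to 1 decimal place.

Molar mass = 1(12.01) + 3(1.008) + 1(35.45) = 50.484 g/mol
Mass of H per mole = 3 × 1.008 = 3.024 g
% H = 3.024 / 50.484 × 100 = 6.0%

6.0%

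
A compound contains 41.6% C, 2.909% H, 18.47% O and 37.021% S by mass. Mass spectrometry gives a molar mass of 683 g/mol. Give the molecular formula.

C24H20O8S8

Assume 100 g: 41.6 g C, 2.909 g H, 18.47 g O, 37.021 g S.
n(C) = 41.6/12.01 = 3.464, n(H) = 2.909/1.008 = 2.886, n(O) = 18.47/16.00 = 1.154, n(S) = 37.021/32.07 = 1.154
Divide by the smallest (1.154 mol O): C 3.001, H 2.500, O 1.000, S 1.000
×2: C 6.00, H 5.00, O 2.00, S 2.00 → C6H5O2S2
Empirical-formula mass = 173.24 g/mol
n = 683 / 173.24 = 3.94 ≈ 4
Molecular formula = (C6H5O2S2)×4 = C24H20O8S8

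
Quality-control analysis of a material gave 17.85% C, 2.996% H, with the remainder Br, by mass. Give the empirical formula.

C3H6Br2

Assume 100 g: 17.85 g C, 2.996 g H, 79.154 g Br.
Moles — C: 17.85 / 12.01 = 1.486 mol; H: 2.996 / 1.008 = 2.972 mol; Br: 79.154 / 79.90 = 0.9907 mol
Ratios (÷ 0.9907): C 1.500, H 3.000, Br 1.000
Multiply by 2: C 3.00, H 6.00, Br 2.00 → C3H6Br2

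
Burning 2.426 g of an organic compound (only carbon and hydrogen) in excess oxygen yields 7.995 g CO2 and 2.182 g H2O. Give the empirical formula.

mol C = 7.995 / 44.01 = 0.1817; mass C = 0.1817 × 12.01 = 2.182 g
mol H = 2 × (2.182 / 18.02) = 0.2422; mass H = 0.2422 × 1.008 = 0.2441 g
Ratios (÷ 0.1817): C 1.000, H 1.333
Multiply by 3: C 3.00, H 4.00 → C3H4

C3H4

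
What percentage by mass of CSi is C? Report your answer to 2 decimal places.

29.95%

Molar mass = 1(12.01) + 1(28.09) = 40.100 g/mol
Mass of C per mole = 1 × 12.01 = 12.010 g
% C = 12.010 / 40.100 × 100 = 29.95%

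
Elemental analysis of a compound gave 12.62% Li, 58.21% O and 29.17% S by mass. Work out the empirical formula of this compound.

Li2O4S

Assume 100 g: 12.62 g Li, 58.21 g O, 29.17 g S.
Moles — Li: 12.62 / 6.94 = 1.818 mol; O: 58.21 / 16.00 = 3.638 mol; S: 29.17 / 32.07 = 0.9096 mol
Ratios (÷ 0.9096): Li 1.999, O 4.000, S 1.000
Ratio ≈ 2:4:1, so the empirical formula is Li2O4S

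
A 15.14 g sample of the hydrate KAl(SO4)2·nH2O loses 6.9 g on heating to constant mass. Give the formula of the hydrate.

Mass of anhydrous KAl(SO4)2 = 15.14 − 6.9 = 8.24 g
mol H2O = 6.9 / 18.02 = 0.3829
Molar mass of KAl(SO4)2 = 258.22 g/mol → mol KAl(SO4)2 = 8.24 / 258.22 = 0.03191
n = 0.3829 / 0.03191 = 12.00 ≈ 12 → KAl(SO4)2·12H2O

KAl(SO4)2·12H2O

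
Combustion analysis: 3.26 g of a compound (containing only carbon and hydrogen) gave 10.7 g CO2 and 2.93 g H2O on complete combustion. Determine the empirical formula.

C3H4

mol C = 10.7 / 44.01 = 0.2431; mass C = 0.2431 × 12.01 = 2.920 g
mol H = 2 × (2.93 / 18.02) = 0.3252; mass H = 0.3252 × 1.008 = 0.3278 g
Divide by the smallest (0.2431 mol C): C 1.000, H 1.338
Multiply by 3: C 3.00, H 4.01 → C3H4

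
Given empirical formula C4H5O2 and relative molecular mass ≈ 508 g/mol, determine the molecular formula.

Empirical-formula mass = 85.08 g/mol
n = 508 / 85.08 = 5.97 ≈ 6
Molecular formula = (C4H5O2)6 = C24H30O12

C24H30O12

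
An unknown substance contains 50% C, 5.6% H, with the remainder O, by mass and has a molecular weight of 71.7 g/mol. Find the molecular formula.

C3H4O2

Assume 100 g: 50 g C, 5.6 g H, 44.4 g O.
C: 50 g ÷ 12.01 g/mol = 4.163 mol
H: 5.6 g ÷ 1.008 g/mol = 5.556 mol
O: 44.4 g ÷ 16.00 g/mol = 2.775 mol
Divide by the smallest (2.775 mol O): C 1.500, H 2.002, O 1.000
Multiply by 2: C 3.00, H 4.00, O 2.00 → C3H4O2
Empirical-formula mass = 72.06 g/mol
n = 71.7 / 72.06 = 0.99 ≈ 1
Molecular formula = empirical formula = C3H4O2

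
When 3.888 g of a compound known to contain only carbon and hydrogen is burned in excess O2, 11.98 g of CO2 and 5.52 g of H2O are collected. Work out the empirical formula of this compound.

C4H9

mol C = 11.98 / 44.01 = 0.2722; mass C = 0.2722 × 12.01 = 3.269 g
mol H = 2 × (5.52 / 18.02) = 0.6127; mass H = 0.6127 × 1.008 = 0.6176 g
Ratios (÷ 0.2722): C 1.000, H 2.251
Multiply by 4: C 4.00, H 9.00 → C4H9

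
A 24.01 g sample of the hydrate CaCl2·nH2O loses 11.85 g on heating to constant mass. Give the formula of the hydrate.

Mass of anhydrous CaCl2 = 24.01 − 11.85 = 12.16 g
mol H2O = 11.85 / 18.02 = 0.6576
Molar mass of CaCl2 = 110.98 g/mol → mol CaCl2 = 12.16 / 110.98 = 0.1096
n = 0.6576 / 0.1096 = 6.00 ≈ 6 → CaCl2·6H2O

CaCl2·6H2O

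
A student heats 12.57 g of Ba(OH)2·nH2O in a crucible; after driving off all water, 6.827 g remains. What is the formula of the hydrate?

Ba(OH)2·8H2O

Mass of water lost = 12.57 − 6.827 = 5.743 g → 5.743 / 18.02 = 0.3187 mol H2O
Molar mass of Ba(OH)2 = 171.35 g/mol → mol Ba(OH)2 = 6.827 / 171.35 = 0.03984
n = 0.3187 / 0.03984 = 8.00 ≈ 8 → Ba(OH)2·8H2O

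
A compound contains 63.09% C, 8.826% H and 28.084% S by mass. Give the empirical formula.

C6H10S

Assume 100 g: 63.09 g C, 8.826 g H, 28.084 g S.
Moles — C: 63.09 / 12.01 = 5.253 mol; H: 8.826 / 1.008 = 8.756 mol; S: 28.084 / 32.07 = 0.8757 mol
Divide by the smallest (0.8757 mol S): C 5.999, H 9.999, S 1.000
Ratio ≈ 6:10:1, so the empirical formula is C6H10S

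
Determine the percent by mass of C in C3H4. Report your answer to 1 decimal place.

Molar mass = 3(12.01) + 4(1.008) = 40.062 g/mol
Mass of C per mole = 3 × 12.01 = 36.030 g
% C = 36.030 / 40.062 × 100 = 89.9%

89.9%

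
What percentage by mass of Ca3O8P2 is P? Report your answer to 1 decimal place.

Molar mass = 3(40.08) + 8(16.00) + 2(30.97) = 310.180 g/mol
Mass of P per mole = 2 × 30.97 = 61.940 g
% P = 61.940 / 310.180 × 100 = 20.0%

20.0%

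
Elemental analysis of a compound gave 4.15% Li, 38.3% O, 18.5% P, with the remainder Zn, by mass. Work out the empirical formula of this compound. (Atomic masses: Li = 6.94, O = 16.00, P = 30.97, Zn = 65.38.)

Assume 100 g: 4.15 g Li, 38.3 g O, 18.5 g P, 39.05 g Zn.
Li: 4.15 g ÷ 6.94 g/mol = 0.598 mol
O: 38.3 g ÷ 16.00 g/mol = 2.394 mol
P: 18.5 g ÷ 30.97 g/mol = 0.5974 mol
Zn: 39.05 g ÷ 65.38 g/mol = 0.5973 mol
Ratios (÷ 0.5973): Li 1.001, O 4.008, P 1.000, Zn 1.000
→ LiO4PZn

LiO4PZn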